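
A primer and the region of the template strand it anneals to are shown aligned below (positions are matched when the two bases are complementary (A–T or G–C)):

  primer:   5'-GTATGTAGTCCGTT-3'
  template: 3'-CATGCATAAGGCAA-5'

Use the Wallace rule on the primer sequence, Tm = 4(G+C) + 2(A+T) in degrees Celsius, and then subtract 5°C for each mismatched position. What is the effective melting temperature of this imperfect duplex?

Primer base counts: A=2, T=6, G=4, C=2 → A+T=8, G+C=6
Perfect-match Tm = 2(8) + 4(6) = 16 + 24 = 40°C
Mismatches (positions where the bases are not complementary): 2 (at positions 4, 8)
Effective Tm = 40 − 2×5 = 40 − 10 = 30°C

30°C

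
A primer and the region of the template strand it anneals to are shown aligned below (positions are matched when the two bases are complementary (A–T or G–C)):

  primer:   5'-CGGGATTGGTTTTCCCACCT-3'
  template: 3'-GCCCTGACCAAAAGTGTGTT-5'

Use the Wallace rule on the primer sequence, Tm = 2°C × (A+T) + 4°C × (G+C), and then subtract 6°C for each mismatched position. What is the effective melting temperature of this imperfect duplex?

38°C

Primer base counts: A=2, T=7, G=5, C=6 → A+T=9, G+C=11
Perfect-match Tm = 2(9) + 4(11) = 18 + 44 = 62°C
Mismatches (positions where the bases are not complementary): 4 (at positions 6, 15, 19, 20)
Effective Tm = 62 − 4×6 = 62 − 24 = 38°C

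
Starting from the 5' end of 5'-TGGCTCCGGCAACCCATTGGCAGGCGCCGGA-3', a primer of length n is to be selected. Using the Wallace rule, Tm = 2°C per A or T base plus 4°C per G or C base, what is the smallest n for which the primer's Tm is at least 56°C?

First 16 bases: TGGCTCCGGCAACCCA → Tm = 54°C (< 56°C)
First 17 bases: TGGCTCCGGCAACCCAT → Tm = 56°C (≥ 56°C)
Since every base adds ≥2°C, Tm only increases with n, so the threshold is first crossed at n = 17.

n = 17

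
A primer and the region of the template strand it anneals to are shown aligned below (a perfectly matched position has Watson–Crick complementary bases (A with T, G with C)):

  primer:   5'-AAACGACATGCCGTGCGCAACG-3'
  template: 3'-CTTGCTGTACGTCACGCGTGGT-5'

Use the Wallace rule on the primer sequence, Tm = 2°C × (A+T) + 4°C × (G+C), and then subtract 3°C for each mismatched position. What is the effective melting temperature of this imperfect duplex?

Primer base counts: A=7, T=2, G=6, C=7 → A+T=9, G+C=13
Perfect-match Tm = 2(9) + 4(13) = 18 + 52 = 70°C
Mismatches (positions where the bases are not complementary): 4 (at positions 1, 12, 20, 22)
Effective Tm = 70 − 4×3 = 70 − 12 = 58°C

58°C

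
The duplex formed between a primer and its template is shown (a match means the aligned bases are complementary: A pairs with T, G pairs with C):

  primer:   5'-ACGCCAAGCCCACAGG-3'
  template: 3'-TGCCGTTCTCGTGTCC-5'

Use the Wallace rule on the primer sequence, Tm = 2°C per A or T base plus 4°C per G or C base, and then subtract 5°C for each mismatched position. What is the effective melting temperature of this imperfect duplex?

39°C

Primer base counts: A=5, T=0, G=4, C=7 → A+T=5, G+C=11
Perfect-match Tm = 2(5) + 4(11) = 10 + 44 = 54°C
Mismatches (positions where the bases are not complementary): 3 (at positions 4, 9, 10)
Effective Tm = 54 − 3×5 = 54 − 15 = 39°C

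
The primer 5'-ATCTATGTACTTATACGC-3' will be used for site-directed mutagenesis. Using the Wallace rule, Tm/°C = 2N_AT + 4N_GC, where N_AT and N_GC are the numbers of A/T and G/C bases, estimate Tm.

48°C

Scanning the sequence gives C=4, G=2, A=5, T=7.
So N_AT = 12 and N_GC = 6.
Tm = 4·6 + 2·12 = 24 + 24 = 48°C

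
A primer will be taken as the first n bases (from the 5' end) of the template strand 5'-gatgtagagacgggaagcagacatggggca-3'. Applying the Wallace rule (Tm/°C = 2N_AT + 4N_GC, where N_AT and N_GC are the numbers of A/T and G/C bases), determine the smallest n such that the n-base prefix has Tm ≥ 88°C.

First 27 bases: GATGTAGAGACGGGAAGCAGACATGGG → Tm = 84°C (< 88°C)
First 28 bases: GATGTAGAGACGGGAAGCAGACATGGGG → Tm = 88°C (≥ 88°C)
Each additional base adds 2°C (A/T) or 4°C (G/C), so Tm is non-decreasing in n; n = 28 is the first length to reach 88°C.

n = 28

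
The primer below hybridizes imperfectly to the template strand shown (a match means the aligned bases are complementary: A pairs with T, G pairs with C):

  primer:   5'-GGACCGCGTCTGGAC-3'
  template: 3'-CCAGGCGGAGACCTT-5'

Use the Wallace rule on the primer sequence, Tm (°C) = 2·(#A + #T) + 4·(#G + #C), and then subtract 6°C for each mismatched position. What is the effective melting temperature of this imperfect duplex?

34°C

Primer base counts: A=2, T=2, G=6, C=5 → A+T=4, G+C=11
Perfect-match Tm = 2(4) + 4(11) = 8 + 44 = 52°C
Mismatches (positions where the bases are not complementary): 3 (at positions 3, 8, 15)
Effective Tm = 52 − 3×6 = 52 − 18 = 34°C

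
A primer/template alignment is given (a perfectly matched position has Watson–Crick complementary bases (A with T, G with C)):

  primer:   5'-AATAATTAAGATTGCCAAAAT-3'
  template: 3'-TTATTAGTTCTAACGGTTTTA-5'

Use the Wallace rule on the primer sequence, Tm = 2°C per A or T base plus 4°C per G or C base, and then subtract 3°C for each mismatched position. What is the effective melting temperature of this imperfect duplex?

47°C

Primer base counts: A=11, T=6, G=2, C=2 → A+T=17, G+C=4
Perfect-match Tm = 2(17) + 4(4) = 34 + 16 = 50°C
Mismatches (positions where the bases are not complementary): 1 (at position 7)
Effective Tm = 50 − 1×3 = 50 − 3 = 47°C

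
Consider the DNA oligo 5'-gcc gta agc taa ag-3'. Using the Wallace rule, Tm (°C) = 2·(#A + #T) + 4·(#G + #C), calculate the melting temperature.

42°C

A=5, G=4, T=2, C=3
So N_AT = 7 and N_GC = 7.
Tm = 2×7 + 4×7 = 42°C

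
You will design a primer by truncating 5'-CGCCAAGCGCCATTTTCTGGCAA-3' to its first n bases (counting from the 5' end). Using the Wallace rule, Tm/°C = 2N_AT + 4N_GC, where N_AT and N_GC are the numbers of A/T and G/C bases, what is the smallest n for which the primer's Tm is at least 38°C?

n = 11

First 10 bases: CGCCAAGCGC → Tm = 36°C (< 38°C)
First 11 bases: CGCCAAGCGCC → Tm = 40°C (≥ 38°C)
Since every base adds ≥2°C, Tm only increases with n, so the threshold is first crossed at n = 11.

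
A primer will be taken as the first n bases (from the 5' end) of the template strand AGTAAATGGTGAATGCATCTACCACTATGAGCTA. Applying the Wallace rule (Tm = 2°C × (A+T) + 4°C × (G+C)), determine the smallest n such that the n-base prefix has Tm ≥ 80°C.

First 28 bases: AGTAAATGGTGAATGCATCTACCACTAT → Tm = 76°C (< 80°C)
First 29 bases: AGTAAATGGTGAATGCATCTACCACTATG → Tm = 80°C (≥ 80°C)
Each additional base adds 2°C (A/T) or 4°C (G/C), so Tm is non-decreasing in n; n = 29 is the first length to reach 80°C.

n = 29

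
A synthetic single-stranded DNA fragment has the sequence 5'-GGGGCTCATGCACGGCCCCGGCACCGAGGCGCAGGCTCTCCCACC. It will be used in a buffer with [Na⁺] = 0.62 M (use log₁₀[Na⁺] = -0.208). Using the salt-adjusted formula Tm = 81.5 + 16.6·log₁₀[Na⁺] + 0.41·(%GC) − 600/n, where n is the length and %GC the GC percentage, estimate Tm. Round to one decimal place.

Length n = 45. Counting bases: C=20, T=4, A=6, G=15
G+C = 35, so %GC = 35/45 × 100 = 77.778%
Salt term: 16.6 × (-0.208) = -3.453
GC term: 0.41 × 77.778 = 31.889; length term: −600/45 = −13.333
Tm = 81.5 + (-3.453) + 31.889 − 13.333 = 96.603 → 96.6°C

96.6°C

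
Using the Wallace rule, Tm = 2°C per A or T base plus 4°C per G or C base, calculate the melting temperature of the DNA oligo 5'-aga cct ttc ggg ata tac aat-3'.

58°C

Base counts: A=7, T=6, C=4, G=4
A+T = 13, G+C = 8
Tm = 2×13 + 4×8 = 58°C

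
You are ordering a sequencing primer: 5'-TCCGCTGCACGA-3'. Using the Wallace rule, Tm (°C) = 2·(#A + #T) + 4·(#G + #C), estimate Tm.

Scanning the sequence gives C=5, T=2, G=3, A=2.
So N_AT = 4 and N_GC = 8.
Tm = 2(4) + 4(8) = 8 + 32 = 40°C

40°C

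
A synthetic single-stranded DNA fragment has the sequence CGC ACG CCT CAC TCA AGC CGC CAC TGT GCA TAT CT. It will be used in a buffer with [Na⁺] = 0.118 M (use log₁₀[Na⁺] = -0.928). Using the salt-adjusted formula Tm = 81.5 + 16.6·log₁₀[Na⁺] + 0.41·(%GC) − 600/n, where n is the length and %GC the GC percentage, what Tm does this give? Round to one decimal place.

73.6°C

Length n = 35. Counting bases: G=6, C=15, A=7, T=7
G+C = 21, so %GC = 21/35 × 100 = 60%
Salt term: 16.6 × (-0.928) = -15.405
GC term: 0.41 × 60 = 24.6; length term: −600/35 = −17.143
Tm = 81.5 + (-15.405) + 24.6 − 17.143 = 73.552 → 73.6°C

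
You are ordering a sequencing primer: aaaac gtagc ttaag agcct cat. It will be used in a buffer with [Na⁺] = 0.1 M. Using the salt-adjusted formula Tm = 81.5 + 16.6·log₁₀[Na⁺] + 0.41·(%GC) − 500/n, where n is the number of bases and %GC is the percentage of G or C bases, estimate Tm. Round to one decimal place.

59.2°C

Length n = 23. Scanning the sequence gives A=9, G=4, C=5, T=5.
G+C = 9, so %GC = 9/23 × 100 = 39.13%
Salt term: 16.6 × (-1) = -16.6
GC term: 0.41 × 39.13 = 16.043; length term: −500/23 = −21.739
Tm = 81.5 + (-16.6) + 16.043 − 21.739 = 59.204 → 59.2°C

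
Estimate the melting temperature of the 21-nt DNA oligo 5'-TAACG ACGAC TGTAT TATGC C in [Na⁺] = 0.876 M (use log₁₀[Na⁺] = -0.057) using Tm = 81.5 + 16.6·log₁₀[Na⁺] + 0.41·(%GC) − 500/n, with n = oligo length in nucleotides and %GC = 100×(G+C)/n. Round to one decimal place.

Length n = 21. Base counts: A=6, T=6, G=4, C=5
G+C = 9, so %GC = 9/21 × 100 = 42.857%
Salt term: 16.6 × (-0.057) = -0.946
GC term: 0.41 × 42.857 = 17.571; length term: −500/21 = −23.81
Tm = 81.5 + (-0.946) + 17.571 − 23.81 = 74.315 → 74.3°C

74.3°C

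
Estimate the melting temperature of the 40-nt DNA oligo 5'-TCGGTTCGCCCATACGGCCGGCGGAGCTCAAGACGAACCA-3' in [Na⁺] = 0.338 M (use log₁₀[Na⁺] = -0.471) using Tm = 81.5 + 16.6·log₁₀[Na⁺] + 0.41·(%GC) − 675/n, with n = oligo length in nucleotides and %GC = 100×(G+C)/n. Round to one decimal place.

83.5°C

Length n = 40. Scanning the sequence gives G=12, A=9, C=14, T=5.
G+C = 26, so %GC = 26/40 × 100 = 65%
Salt term: 16.6 × (-0.471) = -7.819
GC term: 0.41 × 65 = 26.65; length term: −675/40 = −16.875
Tm = 81.5 + (-7.819) + 26.65 − 16.875 = 83.456 → 83.5°C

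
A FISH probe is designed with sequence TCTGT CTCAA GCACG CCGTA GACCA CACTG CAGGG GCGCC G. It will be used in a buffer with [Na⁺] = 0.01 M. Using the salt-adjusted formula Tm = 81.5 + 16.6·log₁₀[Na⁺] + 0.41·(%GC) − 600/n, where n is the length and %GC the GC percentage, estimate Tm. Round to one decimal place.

Length n = 41. Base counts: G=12, C=15, A=8, T=6
G+C = 27, so %GC = 27/41 × 100 = 65.854%
Salt term: 16.6 × (-2) = -33.2
GC term: 0.41 × 65.854 = 27; length term: −600/41 = −14.634
Tm = 81.5 + (-33.2) + 27 − 14.634 = 60.666 → 60.7°C

60.7°C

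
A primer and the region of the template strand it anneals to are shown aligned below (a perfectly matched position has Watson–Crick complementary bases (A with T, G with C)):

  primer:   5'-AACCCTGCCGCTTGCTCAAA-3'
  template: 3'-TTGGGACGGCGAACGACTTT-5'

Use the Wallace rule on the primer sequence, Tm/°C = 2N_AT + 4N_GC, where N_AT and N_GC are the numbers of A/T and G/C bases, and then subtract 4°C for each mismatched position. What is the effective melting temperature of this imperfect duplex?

Primer base counts: A=5, T=4, G=3, C=8 → A+T=9, G+C=11
Perfect-match Tm = 2(9) + 4(11) = 18 + 44 = 62°C
Mismatches (positions where the bases are not complementary): 1 (at position 17)
Effective Tm = 62 − 1×4 = 62 − 4 = 58°C

58°C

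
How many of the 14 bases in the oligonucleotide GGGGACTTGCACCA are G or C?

9

Scanning the sequence gives C=4, G=5, T=2, A=3.
G+C = 5 + 4 = 9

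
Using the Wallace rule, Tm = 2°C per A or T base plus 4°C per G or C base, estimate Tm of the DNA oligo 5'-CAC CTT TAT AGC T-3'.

36°C

T=5, C=4, A=3, G=1
A+T = 8, G+C = 5
Tm = 2×8 + 4×5 = 36°C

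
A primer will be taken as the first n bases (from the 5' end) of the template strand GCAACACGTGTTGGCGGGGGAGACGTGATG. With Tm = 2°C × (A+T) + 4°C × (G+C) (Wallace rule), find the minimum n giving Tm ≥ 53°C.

First 16 bases: GCAACACGTGTTGGCG → Tm = 52°C (< 53°C)
First 17 bases: GCAACACGTGTTGGCGG → Tm = 56°C (≥ 53°C)
Each additional base adds 2°C (A/T) or 4°C (G/C), so Tm is non-decreasing in n; n = 17 is the first length to reach 53°C.

n = 17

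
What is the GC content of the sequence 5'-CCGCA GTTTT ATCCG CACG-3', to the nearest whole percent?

58%

Base counts: A=3, T=5, C=7, G=4
G+C = 4 + 7 = 11 out of 19 bases
%GC = 11/19 × 100 = 57.89% ≈ 58%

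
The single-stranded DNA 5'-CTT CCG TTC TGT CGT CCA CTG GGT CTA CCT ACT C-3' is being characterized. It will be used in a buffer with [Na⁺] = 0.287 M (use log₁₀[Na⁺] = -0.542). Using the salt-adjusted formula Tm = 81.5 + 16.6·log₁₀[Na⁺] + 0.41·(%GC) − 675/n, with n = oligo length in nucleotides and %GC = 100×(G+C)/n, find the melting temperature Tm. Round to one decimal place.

Length n = 34. Counting bases: A=3, T=12, G=6, C=13
G+C = 19, so %GC = 19/34 × 100 = 55.882%
Salt term: 16.6 × (-0.542) = -8.997
GC term: 0.41 × 55.882 = 22.912; length term: −675/34 = −19.853
Tm = 81.5 + (-8.997) + 22.912 − 19.853 = 75.562 → 75.6°C

75.6°C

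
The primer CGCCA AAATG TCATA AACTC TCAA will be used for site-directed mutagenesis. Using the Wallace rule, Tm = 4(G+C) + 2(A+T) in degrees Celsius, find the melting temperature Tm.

66°C

Base counts: A=10, T=5, G=2, C=7
So N_AT = 15 and N_GC = 9.
Tm = 4·9 + 2·15 = 36 + 30 = 66°C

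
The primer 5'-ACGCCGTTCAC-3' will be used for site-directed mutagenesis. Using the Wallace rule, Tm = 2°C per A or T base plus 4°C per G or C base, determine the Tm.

Scanning the sequence gives C=5, G=2, T=2, A=2.
So N_AT = 4 and N_GC = 7.
Tm = 2(4) + 4(7) = 8 + 28 = 36°C

36°C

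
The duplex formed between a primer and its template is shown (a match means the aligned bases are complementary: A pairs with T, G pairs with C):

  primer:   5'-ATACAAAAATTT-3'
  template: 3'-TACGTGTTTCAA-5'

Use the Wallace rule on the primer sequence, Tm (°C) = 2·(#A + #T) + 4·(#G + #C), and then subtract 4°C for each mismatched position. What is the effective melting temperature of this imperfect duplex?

14°C

Primer base counts: A=7, T=4, G=0, C=1 → A+T=11, G+C=1
Perfect-match Tm = 2(11) + 4(1) = 22 + 4 = 26°C
Mismatches (positions where the bases are not complementary): 3 (at positions 3, 6, 10)
Effective Tm = 26 − 3×4 = 26 − 12 = 14°C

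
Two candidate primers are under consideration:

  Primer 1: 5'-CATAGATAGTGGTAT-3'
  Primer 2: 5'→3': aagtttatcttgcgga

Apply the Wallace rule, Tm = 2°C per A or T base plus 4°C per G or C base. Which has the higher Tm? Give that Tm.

Primer 2, 44°C

Primer 1: A+T=10, G+C=5 → Tm = 2(10)+4(5) = 40°C
Primer 2: A+T=10, G+C=6 → Tm = 2(10)+4(6) = 44°C
40°C vs 44°C → primer 2 is higher.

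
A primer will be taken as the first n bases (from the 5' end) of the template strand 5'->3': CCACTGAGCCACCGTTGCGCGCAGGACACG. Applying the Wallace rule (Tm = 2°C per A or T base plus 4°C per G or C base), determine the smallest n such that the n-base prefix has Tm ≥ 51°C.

First 15 bases: CCACTGAGCCACCGT → Tm = 50°C (< 51°C)
First 16 bases: CCACTGAGCCACCGTT → Tm = 52°C (≥ 51°C)
Since every base adds ≥2°C, Tm only increases with n, so the threshold is first crossed at n = 16.

n = 16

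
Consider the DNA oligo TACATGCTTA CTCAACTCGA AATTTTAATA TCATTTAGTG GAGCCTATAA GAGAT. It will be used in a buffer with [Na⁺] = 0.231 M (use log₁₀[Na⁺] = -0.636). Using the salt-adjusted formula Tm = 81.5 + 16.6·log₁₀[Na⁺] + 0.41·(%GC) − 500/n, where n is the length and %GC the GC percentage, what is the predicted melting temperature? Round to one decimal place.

Length n = 55. Scanning the sequence gives T=19, A=19, C=9, G=8.
G+C = 17, so %GC = 17/55 × 100 = 30.909%
Salt term: 16.6 × (-0.636) = -10.558
GC term: 0.41 × 30.909 = 12.673; length term: −500/55 = −9.091
Tm = 81.5 + (-10.558) + 12.673 − 9.091 = 74.524 → 74.5°C

74.5°C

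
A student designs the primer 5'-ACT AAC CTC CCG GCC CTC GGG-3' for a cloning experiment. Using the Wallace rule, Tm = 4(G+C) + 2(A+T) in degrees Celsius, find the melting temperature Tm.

G=5, A=3, T=3, C=10
A+T = 6, G+C = 15
Tm = 2×6 + 4×15 = 72°C

72°C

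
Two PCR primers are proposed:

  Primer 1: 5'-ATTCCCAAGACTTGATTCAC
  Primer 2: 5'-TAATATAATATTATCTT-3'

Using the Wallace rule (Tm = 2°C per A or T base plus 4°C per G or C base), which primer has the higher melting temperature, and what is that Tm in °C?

Primer 1, 56°C

Primer 1: A+T=12, G+C=8 → Tm = 2(12)+4(8) = 56°C
Primer 2: A+T=16, G+C=1 → Tm = 2(16)+4(1) = 36°C
56°C vs 36°C → primer 1 is higher.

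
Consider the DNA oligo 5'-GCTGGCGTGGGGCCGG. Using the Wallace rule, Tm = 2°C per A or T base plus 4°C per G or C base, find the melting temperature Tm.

Counting bases: A=0, C=4, G=10, T=2
A+T = 2, G+C = 14
Tm = 2(2) + 4(14) = 4 + 56 = 60°C

60°C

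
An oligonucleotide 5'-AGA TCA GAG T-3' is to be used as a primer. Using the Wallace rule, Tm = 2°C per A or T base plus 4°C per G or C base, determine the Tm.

Base counts: A=4, T=2, G=3, C=1
A+T = 6, G+C = 4
Tm = 4·4 + 2·6 = 16 + 12 = 28°C

28°C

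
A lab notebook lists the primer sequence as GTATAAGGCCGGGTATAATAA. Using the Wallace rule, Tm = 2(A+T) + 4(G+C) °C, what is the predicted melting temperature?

58°C

Base counts: T=5, G=6, C=2, A=8
A+T = 13, G+C = 8
Tm = 2×13 + 4×8 = 58°C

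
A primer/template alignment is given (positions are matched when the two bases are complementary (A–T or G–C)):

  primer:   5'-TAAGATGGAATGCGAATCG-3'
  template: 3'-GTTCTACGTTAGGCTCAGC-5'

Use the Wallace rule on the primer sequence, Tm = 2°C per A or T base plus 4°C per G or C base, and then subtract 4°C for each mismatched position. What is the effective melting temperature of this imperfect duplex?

38°C

Primer base counts: A=7, T=4, G=6, C=2 → A+T=11, G+C=8
Perfect-match Tm = 2(11) + 4(8) = 22 + 32 = 54°C
Mismatches (positions where the bases are not complementary): 4 (at positions 1, 8, 12, 16)
Effective Tm = 54 − 4×4 = 54 − 16 = 38°C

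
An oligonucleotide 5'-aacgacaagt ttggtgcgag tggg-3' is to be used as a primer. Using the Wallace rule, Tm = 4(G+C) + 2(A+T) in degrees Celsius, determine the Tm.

Scanning the sequence gives G=10, C=3, T=5, A=6.
So N_AT = 11 and N_GC = 13.
Tm = 2×11 + 4×13 = 74°C

74°C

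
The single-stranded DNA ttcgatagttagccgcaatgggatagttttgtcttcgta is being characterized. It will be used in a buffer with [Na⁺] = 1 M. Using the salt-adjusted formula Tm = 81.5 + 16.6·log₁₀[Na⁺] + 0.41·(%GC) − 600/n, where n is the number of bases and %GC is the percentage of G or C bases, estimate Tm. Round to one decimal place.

82.9°C

Length n = 39. T=15, G=10, C=6, A=8
G+C = 16, so %GC = 16/39 × 100 = 41.026%
Salt term: 16.6 × (0) = 0
GC term: 0.41 × 41.026 = 16.821; length term: −600/39 = −15.385
Tm = 81.5 + (0) + 16.821 − 15.385 = 82.936 → 82.9°C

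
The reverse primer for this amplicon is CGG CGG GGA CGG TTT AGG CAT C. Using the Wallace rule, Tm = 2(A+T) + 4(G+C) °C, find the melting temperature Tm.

Base counts: G=10, C=5, T=4, A=3
AT pairs contribute 7, GC pairs contribute 15.
Tm = 2×7 + 4×15 = 74°C

74°C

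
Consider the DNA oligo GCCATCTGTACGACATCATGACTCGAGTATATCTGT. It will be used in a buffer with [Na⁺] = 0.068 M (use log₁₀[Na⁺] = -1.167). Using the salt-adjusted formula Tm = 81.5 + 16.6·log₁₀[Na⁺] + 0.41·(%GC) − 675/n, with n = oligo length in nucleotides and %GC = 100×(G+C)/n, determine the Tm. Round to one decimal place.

Length n = 36. A=9, T=11, C=9, G=7
G+C = 16, so %GC = 16/36 × 100 = 44.444%
Salt term: 16.6 × (-1.167) = -19.372
GC term: 0.41 × 44.444 = 18.222; length term: −675/36 = −18.75
Tm = 81.5 + (-19.372) + 18.222 − 18.75 = 61.6 → 61.6°C

61.6°C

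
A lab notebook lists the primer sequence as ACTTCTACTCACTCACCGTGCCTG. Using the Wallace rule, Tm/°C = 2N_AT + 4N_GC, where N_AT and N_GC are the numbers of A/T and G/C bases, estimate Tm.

Scanning the sequence gives A=4, C=10, G=3, T=7.
AT pairs contribute 11, GC pairs contribute 13.
Tm = 2×11 + 4×13 = 74°C

74°C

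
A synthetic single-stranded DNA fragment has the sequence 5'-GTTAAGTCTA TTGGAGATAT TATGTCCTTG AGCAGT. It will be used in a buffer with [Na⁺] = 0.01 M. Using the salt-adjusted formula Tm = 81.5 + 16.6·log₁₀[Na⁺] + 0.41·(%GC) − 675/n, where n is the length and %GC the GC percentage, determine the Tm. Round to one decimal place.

Length n = 36. Base counts: T=14, G=9, C=4, A=9
G+C = 13, so %GC = 13/36 × 100 = 36.111%
Salt term: 16.6 × (-2) = -33.2
GC term: 0.41 × 36.111 = 14.806; length term: −675/36 = −18.75
Tm = 81.5 + (-33.2) + 14.806 − 18.75 = 44.356 → 44.4°C

44.4°C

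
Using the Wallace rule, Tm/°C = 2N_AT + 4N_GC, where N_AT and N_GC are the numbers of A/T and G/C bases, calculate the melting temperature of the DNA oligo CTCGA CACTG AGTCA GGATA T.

Scanning the sequence gives A=6, C=5, G=5, T=5.
AT pairs contribute 11, GC pairs contribute 10.
Tm = 4·10 + 2·11 = 40 + 22 = 62°C

62°C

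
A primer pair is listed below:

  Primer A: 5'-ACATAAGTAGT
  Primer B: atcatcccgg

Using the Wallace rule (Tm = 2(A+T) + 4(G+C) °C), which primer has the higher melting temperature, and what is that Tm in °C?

Primer A: A+T=8, G+C=3 → Tm = 2(8)+4(3) = 28°C
Primer B: A+T=4, G+C=6 → Tm = 2(4)+4(6) = 32°C
28°C vs 32°C → primer B is higher.

Primer B, 32°C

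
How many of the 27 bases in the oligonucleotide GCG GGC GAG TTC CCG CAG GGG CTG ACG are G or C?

Counting bases: G=13, A=3, T=3, C=8
G+C = 13 + 8 = 21

21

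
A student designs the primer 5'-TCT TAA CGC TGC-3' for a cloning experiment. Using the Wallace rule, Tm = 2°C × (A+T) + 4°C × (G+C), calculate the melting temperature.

C=4, T=4, A=2, G=2
AT pairs contribute 6, GC pairs contribute 6.
Tm = 2×6 + 4×6 = 36°C

36°C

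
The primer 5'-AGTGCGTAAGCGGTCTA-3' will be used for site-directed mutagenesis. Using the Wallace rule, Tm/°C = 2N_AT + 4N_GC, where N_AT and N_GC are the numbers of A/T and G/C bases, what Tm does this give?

52°C

T=4, C=3, A=4, G=6
AT pairs contribute 8, GC pairs contribute 9.
Tm = 4·9 + 2·8 = 36 + 16 = 52°C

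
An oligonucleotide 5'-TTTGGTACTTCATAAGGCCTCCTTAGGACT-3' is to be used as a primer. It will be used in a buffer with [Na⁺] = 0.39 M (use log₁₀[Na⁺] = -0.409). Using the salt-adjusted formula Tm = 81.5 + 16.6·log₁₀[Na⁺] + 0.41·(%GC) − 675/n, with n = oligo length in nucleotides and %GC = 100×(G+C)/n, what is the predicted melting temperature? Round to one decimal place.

Length n = 30. Scanning the sequence gives G=6, T=11, A=6, C=7.
G+C = 13, so %GC = 13/30 × 100 = 43.333%
Salt term: 16.6 × (-0.409) = -6.789
GC term: 0.41 × 43.333 = 17.767; length term: −675/30 = −22.5
Tm = 81.5 + (-6.789) + 17.767 − 22.5 = 69.978 → 70.0°C

70.0°C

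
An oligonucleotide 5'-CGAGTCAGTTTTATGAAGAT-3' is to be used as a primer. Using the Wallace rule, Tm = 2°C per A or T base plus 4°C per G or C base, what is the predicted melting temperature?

54°C

Base counts: A=6, G=5, C=2, T=7
So N_AT = 13 and N_GC = 7.
Tm = 4·7 + 2·13 = 28 + 26 = 54°C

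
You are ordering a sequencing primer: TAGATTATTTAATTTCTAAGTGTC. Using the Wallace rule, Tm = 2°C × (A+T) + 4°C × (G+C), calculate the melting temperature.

58°C

A=7, G=3, C=2, T=12
So N_AT = 19 and N_GC = 5.
Tm = 4·5 + 2·19 = 20 + 38 = 58°C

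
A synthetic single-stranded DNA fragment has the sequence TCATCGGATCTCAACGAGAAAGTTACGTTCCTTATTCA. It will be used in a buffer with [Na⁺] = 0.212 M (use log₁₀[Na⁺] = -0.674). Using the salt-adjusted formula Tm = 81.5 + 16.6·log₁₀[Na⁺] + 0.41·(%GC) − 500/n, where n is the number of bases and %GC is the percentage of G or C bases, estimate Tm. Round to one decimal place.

Length n = 38. Base counts: A=11, C=9, G=6, T=12
G+C = 15, so %GC = 15/38 × 100 = 39.474%
Salt term: 16.6 × (-0.674) = -11.188
GC term: 0.41 × 39.474 = 16.184; length term: −500/38 = −13.158
Tm = 81.5 + (-11.188) + 16.184 − 13.158 = 73.338 → 73.3°C

73.3°C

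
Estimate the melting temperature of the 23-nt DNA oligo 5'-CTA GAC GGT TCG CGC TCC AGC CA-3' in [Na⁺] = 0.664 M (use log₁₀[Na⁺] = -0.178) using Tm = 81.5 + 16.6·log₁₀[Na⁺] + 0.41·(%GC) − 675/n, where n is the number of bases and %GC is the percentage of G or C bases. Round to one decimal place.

Length n = 23. G=6, C=9, A=4, T=4
G+C = 15, so %GC = 15/23 × 100 = 65.217%
Salt term: 16.6 × (-0.178) = -2.955
GC term: 0.41 × 65.217 = 26.739; length term: −675/23 = −29.348
Tm = 81.5 + (-2.955) + 26.739 − 29.348 = 75.936 → 75.9°C

75.9°C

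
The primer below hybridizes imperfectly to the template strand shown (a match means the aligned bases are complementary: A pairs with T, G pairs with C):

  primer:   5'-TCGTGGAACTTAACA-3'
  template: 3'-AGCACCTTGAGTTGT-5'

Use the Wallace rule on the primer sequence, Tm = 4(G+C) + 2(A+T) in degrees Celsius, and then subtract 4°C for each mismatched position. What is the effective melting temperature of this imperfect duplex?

38°C

Primer base counts: A=5, T=4, G=3, C=3 → A+T=9, G+C=6
Perfect-match Tm = 2(9) + 4(6) = 18 + 24 = 42°C
Mismatches (positions where the bases are not complementary): 1 (at position 11)
Effective Tm = 42 − 1×4 = 42 − 4 = 38°C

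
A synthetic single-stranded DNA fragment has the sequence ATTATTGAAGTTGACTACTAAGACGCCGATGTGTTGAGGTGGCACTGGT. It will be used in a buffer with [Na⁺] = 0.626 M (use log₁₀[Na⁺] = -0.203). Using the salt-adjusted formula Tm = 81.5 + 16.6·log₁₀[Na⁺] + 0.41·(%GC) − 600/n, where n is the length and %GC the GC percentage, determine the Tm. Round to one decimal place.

Length n = 49. Counting bases: A=12, C=7, G=15, T=15
G+C = 22, so %GC = 22/49 × 100 = 44.898%
Salt term: 16.6 × (-0.203) = -3.37
GC term: 0.41 × 44.898 = 18.408; length term: −600/49 = −12.245
Tm = 81.5 + (-3.37) + 18.408 − 12.245 = 84.293 → 84.3°C

84.3°C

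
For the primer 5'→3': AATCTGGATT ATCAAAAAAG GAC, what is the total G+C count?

7

Scanning the sequence gives T=5, C=3, A=11, G=4.
Total G or C: 4 + 3 = 7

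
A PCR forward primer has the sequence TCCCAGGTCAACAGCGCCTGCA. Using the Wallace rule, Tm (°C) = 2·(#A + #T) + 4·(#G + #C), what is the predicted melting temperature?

Scanning the sequence gives A=5, C=9, T=3, G=5.
AT pairs contribute 8, GC pairs contribute 14.
Tm = 2(8) + 4(14) = 16 + 56 = 72°C

72°C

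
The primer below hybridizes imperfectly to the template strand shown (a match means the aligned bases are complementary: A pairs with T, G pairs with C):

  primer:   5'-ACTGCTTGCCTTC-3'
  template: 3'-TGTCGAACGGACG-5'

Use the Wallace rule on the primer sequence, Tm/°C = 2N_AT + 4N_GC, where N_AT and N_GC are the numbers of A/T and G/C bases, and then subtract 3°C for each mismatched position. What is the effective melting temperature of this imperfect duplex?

Primer base counts: A=1, T=5, G=2, C=5 → A+T=6, G+C=7
Perfect-match Tm = 2(6) + 4(7) = 12 + 28 = 40°C
Mismatches (positions where the bases are not complementary): 2 (at positions 3, 12)
Effective Tm = 40 − 2×3 = 40 − 6 = 34°C

34°C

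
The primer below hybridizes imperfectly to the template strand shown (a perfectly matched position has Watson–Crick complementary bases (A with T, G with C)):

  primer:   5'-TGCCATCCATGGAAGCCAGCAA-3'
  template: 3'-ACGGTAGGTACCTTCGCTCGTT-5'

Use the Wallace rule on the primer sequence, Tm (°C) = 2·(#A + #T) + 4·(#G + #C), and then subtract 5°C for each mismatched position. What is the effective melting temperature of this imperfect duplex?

63°C

Primer base counts: A=7, T=3, G=5, C=7 → A+T=10, G+C=12
Perfect-match Tm = 2(10) + 4(12) = 20 + 48 = 68°C
Mismatches (positions where the bases are not complementary): 1 (at position 17)
Effective Tm = 68 − 1×5 = 68 − 5 = 63°C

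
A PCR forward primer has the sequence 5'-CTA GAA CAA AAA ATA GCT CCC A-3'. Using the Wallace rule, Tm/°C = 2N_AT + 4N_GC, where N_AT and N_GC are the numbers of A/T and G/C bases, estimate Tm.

C=6, G=2, A=11, T=3
AT pairs contribute 14, GC pairs contribute 8.
Tm = 2×14 + 4×8 = 60°C

60°C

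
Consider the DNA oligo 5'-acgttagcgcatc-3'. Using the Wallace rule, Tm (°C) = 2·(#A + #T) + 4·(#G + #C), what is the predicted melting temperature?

T=3, G=3, C=4, A=3
So N_AT = 6 and N_GC = 7.
Tm = 4·7 + 2·6 = 28 + 12 = 40°C

40°C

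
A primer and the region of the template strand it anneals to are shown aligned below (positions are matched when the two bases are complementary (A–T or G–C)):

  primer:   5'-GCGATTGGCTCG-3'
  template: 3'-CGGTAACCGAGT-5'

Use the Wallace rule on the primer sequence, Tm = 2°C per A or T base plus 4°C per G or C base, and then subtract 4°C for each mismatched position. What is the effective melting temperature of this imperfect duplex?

32°C

Primer base counts: A=1, T=3, G=5, C=3 → A+T=4, G+C=8
Perfect-match Tm = 2(4) + 4(8) = 8 + 32 = 40°C
Mismatches (positions where the bases are not complementary): 2 (at positions 3, 12)
Effective Tm = 40 − 2×4 = 40 − 8 = 32°C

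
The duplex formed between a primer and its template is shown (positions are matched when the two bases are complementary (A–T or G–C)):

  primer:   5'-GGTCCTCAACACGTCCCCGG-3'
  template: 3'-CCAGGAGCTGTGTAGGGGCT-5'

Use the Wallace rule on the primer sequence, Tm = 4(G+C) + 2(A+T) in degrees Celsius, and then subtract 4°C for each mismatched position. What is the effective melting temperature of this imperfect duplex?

56°C

Primer base counts: A=3, T=3, G=5, C=9 → A+T=6, G+C=14
Perfect-match Tm = 2(6) + 4(14) = 12 + 56 = 68°C
Mismatches (positions where the bases are not complementary): 3 (at positions 8, 13, 20)
Effective Tm = 68 − 3×4 = 68 − 12 = 56°C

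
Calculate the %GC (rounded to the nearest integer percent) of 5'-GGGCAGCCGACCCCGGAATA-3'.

Base counts: C=7, T=1, G=7, A=5
G+C = 7 + 7 = 14 out of 20 bases
%GC = 14/20 × 100 = 70% ≈ 70%

70%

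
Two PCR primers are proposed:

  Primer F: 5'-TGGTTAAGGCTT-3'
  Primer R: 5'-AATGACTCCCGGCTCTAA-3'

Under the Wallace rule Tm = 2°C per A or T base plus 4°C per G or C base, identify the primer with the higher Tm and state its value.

Primer F: A+T=7, G+C=5 → Tm = 2(7)+4(5) = 34°C
Primer R: A+T=9, G+C=9 → Tm = 2(9)+4(9) = 54°C
34°C vs 54°C → primer R is higher.

Primer R, 54°C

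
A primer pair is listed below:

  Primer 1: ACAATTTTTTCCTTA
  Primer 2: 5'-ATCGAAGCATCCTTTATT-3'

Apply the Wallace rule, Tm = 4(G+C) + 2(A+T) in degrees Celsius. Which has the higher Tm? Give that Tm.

Primer 1: A+T=12, G+C=3 → Tm = 2(12)+4(3) = 36°C
Primer 2: A+T=12, G+C=6 → Tm = 2(12)+4(6) = 48°C
36°C vs 48°C → primer 2 is higher.

Primer 2, 48°C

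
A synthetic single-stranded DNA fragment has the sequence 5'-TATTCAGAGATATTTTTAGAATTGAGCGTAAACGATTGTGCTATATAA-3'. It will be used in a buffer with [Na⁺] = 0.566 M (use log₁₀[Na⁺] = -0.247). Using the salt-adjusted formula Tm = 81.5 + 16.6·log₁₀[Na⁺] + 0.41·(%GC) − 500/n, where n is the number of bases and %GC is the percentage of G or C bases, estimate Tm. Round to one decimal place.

Length n = 48. Base counts: C=4, G=9, T=18, A=17
G+C = 13, so %GC = 13/48 × 100 = 27.083%
Salt term: 16.6 × (-0.247) = -4.1
GC term: 0.41 × 27.083 = 11.104; length term: −500/48 = −10.417
Tm = 81.5 + (-4.1) + 11.104 − 10.417 = 78.087 → 78.1°C

78.1°C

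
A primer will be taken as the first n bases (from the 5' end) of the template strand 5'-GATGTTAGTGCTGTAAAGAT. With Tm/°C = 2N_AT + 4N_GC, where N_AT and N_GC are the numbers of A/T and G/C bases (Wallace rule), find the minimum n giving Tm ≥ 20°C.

First 7 bases: GATGTTA → Tm = 18°C (< 20°C)
First 8 bases: GATGTTAG → Tm = 22°C (≥ 20°C)
Since every base adds ≥2°C, Tm only increases with n, so the threshold is first crossed at n = 8.

n = 8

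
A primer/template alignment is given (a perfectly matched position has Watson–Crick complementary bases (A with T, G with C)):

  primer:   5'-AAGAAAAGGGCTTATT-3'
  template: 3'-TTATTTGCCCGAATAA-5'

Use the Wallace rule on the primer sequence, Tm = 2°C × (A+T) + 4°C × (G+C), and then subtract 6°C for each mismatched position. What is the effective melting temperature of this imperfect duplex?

Primer base counts: A=7, T=4, G=4, C=1 → A+T=11, G+C=5
Perfect-match Tm = 2(11) + 4(5) = 22 + 20 = 42°C
Mismatches (positions where the bases are not complementary): 2 (at positions 3, 7)
Effective Tm = 42 − 2×6 = 42 − 12 = 30°C

30°C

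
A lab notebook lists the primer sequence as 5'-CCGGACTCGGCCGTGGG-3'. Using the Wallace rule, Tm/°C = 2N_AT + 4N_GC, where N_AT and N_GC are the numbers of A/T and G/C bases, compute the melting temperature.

Base counts: G=8, C=6, T=2, A=1
So N_AT = 3 and N_GC = 14.
Tm = 2×3 + 4×14 = 62°C

62°C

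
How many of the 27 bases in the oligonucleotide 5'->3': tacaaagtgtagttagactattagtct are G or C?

8

Scanning the sequence gives C=3, T=10, A=9, G=5.
Total G or C: 5 + 3 = 8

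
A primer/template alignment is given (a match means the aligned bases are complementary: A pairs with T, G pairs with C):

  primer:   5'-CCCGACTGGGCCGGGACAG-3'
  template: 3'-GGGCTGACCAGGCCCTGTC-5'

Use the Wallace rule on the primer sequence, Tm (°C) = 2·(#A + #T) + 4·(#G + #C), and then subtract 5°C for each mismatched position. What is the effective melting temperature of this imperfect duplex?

Primer base counts: A=3, T=1, G=8, C=7 → A+T=4, G+C=15
Perfect-match Tm = 2(4) + 4(15) = 8 + 60 = 68°C
Mismatches (positions where the bases are not complementary): 1 (at position 10)
Effective Tm = 68 − 1×5 = 68 − 5 = 63°C

63°C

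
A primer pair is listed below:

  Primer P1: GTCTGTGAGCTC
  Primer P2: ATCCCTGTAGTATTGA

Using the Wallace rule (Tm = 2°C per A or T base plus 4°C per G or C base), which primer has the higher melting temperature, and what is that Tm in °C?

Primer P1: A+T=5, G+C=7 → Tm = 2(5)+4(7) = 38°C
Primer P2: A+T=10, G+C=6 → Tm = 2(10)+4(6) = 44°C
38°C vs 44°C → primer P2 is higher.

Primer P2, 44°C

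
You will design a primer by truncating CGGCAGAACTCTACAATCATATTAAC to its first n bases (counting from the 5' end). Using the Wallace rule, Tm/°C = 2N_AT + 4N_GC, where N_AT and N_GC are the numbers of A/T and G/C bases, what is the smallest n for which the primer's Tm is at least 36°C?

First 10 bases: CGGCAGAACT → Tm = 32°C (< 36°C)
First 11 bases: CGGCAGAACTC → Tm = 36°C (≥ 36°C)
Each additional base adds 2°C (A/T) or 4°C (G/C), so Tm is non-decreasing in n; n = 11 is the first length to reach 36°C.

n = 11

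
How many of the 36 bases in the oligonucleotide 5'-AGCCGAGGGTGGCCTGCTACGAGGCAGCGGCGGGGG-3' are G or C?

T=3, A=5, C=9, G=19
Total G or C: 19 + 9 = 28

28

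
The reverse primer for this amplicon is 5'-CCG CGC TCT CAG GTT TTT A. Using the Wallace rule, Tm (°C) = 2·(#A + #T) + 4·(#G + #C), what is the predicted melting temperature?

T=7, G=4, C=6, A=2
AT pairs contribute 9, GC pairs contribute 10.
Tm = 2×9 + 4×10 = 58°C

58°C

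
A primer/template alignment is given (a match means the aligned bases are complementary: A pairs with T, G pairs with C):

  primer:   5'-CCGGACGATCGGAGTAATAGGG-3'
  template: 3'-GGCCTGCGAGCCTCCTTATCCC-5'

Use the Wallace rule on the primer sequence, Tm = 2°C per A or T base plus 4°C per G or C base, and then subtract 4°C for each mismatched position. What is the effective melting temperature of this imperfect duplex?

62°C

Primer base counts: A=6, T=3, G=9, C=4 → A+T=9, G+C=13
Perfect-match Tm = 2(9) + 4(13) = 18 + 52 = 70°C
Mismatches (positions where the bases are not complementary): 2 (at positions 8, 15)
Effective Tm = 70 − 2×4 = 70 − 8 = 62°C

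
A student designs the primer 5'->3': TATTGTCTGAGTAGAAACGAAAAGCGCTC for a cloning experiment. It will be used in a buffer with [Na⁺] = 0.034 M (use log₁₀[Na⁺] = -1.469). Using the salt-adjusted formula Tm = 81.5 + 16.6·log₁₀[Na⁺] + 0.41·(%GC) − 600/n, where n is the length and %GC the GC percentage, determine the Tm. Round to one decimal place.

Length n = 29. Scanning the sequence gives A=10, G=7, T=7, C=5.
G+C = 12, so %GC = 12/29 × 100 = 41.379%
Salt term: 16.6 × (-1.469) = -24.385
GC term: 0.41 × 41.379 = 16.965; length term: −600/29 = −20.69
Tm = 81.5 + (-24.385) + 16.965 − 20.69 = 53.39 → 53.4°C

53.4°C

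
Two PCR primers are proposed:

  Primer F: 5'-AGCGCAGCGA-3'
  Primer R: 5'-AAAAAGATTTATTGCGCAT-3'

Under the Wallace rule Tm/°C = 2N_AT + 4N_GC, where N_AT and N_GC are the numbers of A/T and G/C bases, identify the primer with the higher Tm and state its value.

Primer F: A+T=3, G+C=7 → Tm = 2(3)+4(7) = 34°C
Primer R: A+T=14, G+C=5 → Tm = 2(14)+4(5) = 48°C
34°C vs 48°C → primer R is higher.

Primer R, 48°C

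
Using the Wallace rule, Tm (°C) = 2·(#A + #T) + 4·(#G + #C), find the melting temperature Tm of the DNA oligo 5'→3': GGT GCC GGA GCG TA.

Scanning the sequence gives C=3, T=2, G=7, A=2.
So N_AT = 4 and N_GC = 10.
Tm = 4·10 + 2·4 = 40 + 8 = 48°C

48°C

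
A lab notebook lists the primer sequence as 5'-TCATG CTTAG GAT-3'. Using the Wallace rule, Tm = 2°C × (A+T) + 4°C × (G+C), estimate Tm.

36°C

Base counts: T=5, C=2, G=3, A=3
AT pairs contribute 8, GC pairs contribute 5.
Tm = 2×8 + 4×5 = 36°C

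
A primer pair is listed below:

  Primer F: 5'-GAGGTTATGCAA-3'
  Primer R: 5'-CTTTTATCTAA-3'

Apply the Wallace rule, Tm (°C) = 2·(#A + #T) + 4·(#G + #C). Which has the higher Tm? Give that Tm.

Primer F, 34°C

Primer F: A+T=7, G+C=5 → Tm = 2(7)+4(5) = 34°C
Primer R: A+T=9, G+C=2 → Tm = 2(9)+4(2) = 26°C
34°C vs 26°C → primer F is higher.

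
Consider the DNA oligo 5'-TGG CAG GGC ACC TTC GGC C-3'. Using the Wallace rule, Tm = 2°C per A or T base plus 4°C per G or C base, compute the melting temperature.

Base counts: G=7, A=2, T=3, C=7
So N_AT = 5 and N_GC = 14.
Tm = 2(5) + 4(14) = 10 + 56 = 66°C

66°C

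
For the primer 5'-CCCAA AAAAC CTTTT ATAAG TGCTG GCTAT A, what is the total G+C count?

T=9, G=4, A=11, C=7
Total G or C: 4 + 7 = 11

11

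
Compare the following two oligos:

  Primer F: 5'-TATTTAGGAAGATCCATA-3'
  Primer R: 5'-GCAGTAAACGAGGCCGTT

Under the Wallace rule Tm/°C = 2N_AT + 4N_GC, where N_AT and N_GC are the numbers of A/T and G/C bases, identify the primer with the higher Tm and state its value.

Primer R, 56°C

Primer F: A+T=13, G+C=5 → Tm = 2(13)+4(5) = 46°C
Primer R: A+T=8, G+C=10 → Tm = 2(8)+4(10) = 56°C
46°C vs 56°C → primer R is higher.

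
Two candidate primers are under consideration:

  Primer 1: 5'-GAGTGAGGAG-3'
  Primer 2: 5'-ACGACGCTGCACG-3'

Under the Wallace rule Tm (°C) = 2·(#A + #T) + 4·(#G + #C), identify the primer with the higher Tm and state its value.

Primer 2, 44°C

Primer 1: A+T=4, G+C=6 → Tm = 2(4)+4(6) = 32°C
Primer 2: A+T=4, G+C=9 → Tm = 2(4)+4(9) = 44°C
32°C vs 44°C → primer 2 is higher.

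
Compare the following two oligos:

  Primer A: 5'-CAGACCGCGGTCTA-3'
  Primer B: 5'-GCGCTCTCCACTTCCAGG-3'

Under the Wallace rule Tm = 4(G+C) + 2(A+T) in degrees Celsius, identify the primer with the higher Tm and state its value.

Primer B, 60°C

Primer A: A+T=5, G+C=9 → Tm = 2(5)+4(9) = 46°C
Primer B: A+T=6, G+C=12 → Tm = 2(6)+4(12) = 60°C
46°C vs 60°C → primer B is higher.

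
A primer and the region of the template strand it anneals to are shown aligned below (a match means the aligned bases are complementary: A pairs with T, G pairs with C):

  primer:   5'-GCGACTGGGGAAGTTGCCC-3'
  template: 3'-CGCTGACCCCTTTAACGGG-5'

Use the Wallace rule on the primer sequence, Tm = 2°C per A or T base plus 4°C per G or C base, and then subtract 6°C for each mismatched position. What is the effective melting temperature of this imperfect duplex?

Primer base counts: A=3, T=3, G=8, C=5 → A+T=6, G+C=13
Perfect-match Tm = 2(6) + 4(13) = 12 + 52 = 64°C
Mismatches (positions where the bases are not complementary): 1 (at position 13)
Effective Tm = 64 − 1×6 = 64 − 6 = 58°C

58°C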